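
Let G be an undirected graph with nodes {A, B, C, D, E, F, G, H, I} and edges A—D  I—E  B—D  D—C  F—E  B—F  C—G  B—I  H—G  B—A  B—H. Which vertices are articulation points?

B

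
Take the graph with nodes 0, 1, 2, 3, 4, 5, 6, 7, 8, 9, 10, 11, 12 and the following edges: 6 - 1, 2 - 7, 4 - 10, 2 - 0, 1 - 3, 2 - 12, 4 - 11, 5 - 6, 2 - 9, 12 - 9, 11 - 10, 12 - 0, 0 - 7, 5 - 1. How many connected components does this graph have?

8 is isolated — a component by itself.
Starting from 4 we can reach 4, 10, 11. That is one component of size 3.
Starting from 1 we can reach 1, 3, 5, 6. That is one component of size 4.
Starting from 0 we can reach 0, 2, 7, 9, 12. That is one component of size 5.
Total: 4 components.

4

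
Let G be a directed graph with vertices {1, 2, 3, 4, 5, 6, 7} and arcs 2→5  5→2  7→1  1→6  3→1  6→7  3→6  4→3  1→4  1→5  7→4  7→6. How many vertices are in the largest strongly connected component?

{1, 3, 4, 6, 7} are all mutually reachable — one SCC of size 5.
{2, 5} are all mutually reachable — one SCC of size 2.
The largest has 5 vertices.

5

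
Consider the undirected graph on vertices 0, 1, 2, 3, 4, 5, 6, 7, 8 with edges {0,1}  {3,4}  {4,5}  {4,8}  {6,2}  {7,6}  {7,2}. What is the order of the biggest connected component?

Starting from 0 we can reach 0, 1. That is one component of size 2.
Starting from 2 we can reach 2, 6, 7. That is one component of size 3.
Starting from 3 we can reach 3, 4, 5, 8. That is one component of size 4.
The largest has 4 vertices.

4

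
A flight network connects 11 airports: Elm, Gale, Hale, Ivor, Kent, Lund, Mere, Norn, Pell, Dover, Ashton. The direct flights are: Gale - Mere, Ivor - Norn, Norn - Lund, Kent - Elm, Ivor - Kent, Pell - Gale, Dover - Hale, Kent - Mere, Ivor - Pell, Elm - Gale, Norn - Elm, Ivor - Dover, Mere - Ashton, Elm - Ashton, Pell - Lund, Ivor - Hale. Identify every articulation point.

Ivor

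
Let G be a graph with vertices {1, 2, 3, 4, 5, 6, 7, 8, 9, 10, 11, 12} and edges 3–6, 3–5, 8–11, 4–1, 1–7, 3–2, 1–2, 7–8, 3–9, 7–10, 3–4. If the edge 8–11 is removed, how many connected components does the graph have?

Before removal there are 2 components.
8–11 is a bridge — removing it separates 8's side from 11's side.
After removal: 3 components.

3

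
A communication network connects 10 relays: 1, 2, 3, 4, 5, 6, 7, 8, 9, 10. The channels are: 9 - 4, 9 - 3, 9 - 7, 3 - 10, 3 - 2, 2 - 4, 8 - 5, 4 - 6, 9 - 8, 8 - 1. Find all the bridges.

1-8, 10-3, 4-6, 5-8, 7-9, 8-9

The edges on the cycle 9-3-2-4-9 are not bridges since each lies on that cycle.
But removing 9 - 7 disconnects 9 from 7; removing 6 - 4 disconnects 6 from 4; removing 8 - 5 disconnects 8 from 5; removing 9 - 8 disconnects 9 from 8 — these are bridges.
In total 6 edges are bridges.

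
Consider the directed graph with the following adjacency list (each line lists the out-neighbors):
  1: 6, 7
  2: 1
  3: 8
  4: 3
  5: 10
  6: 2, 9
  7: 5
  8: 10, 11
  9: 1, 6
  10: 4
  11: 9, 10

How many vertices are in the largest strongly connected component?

{1, 2, 3, 4, 5, 6, 7, 8, 9, 10, 11} are all mutually reachable — one SCC of size 11.
The largest has 11 vertices.

11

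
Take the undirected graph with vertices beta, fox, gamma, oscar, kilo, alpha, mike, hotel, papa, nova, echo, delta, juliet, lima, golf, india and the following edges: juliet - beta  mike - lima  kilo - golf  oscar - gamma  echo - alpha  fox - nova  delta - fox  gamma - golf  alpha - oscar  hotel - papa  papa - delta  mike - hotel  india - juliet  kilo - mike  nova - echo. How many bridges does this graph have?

The edges on the cycle kilo-mike-hotel-papa-delta-fox-nova-echo-alpha-oscar-gamma-golf-kilo are not bridges since each lies on that cycle.
But removing mike - lima disconnects mike from lima; removing juliet - beta disconnects juliet from beta; removing india - juliet disconnects india from juliet — these are bridges.
That makes 3 bridges.

3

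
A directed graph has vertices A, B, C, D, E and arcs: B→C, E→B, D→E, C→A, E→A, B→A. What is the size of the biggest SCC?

1

{B} is an SCC by itself.
{C} is an SCC by itself.
{E} is an SCC by itself.
{D} is an SCC by itself.
{A} is an SCC by itself.
The largest has 1 vertex.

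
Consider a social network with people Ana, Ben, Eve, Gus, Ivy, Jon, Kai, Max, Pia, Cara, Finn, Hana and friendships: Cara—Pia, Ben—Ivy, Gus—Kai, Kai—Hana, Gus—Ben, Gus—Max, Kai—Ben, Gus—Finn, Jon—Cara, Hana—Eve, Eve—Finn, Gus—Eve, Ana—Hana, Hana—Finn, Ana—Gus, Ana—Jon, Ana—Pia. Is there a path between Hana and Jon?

From Hana we can reach Ana, Ben, Eve, Gus, Ivy, Jon, Kai, Max, Pia, Cara, Finn, Hana, which includes Jon.

Yes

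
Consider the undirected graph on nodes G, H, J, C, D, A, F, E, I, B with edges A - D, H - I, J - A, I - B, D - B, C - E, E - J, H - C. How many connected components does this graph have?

3

F is isolated — a component by itself.
G is isolated — a component by itself.
Starting from A we can reach A, B, C, D, E, H, I, J. That is one component of size 8.
Total: 3 components.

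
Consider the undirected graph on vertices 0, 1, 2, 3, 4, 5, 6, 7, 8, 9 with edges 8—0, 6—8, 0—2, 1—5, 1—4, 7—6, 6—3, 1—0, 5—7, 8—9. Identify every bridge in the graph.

The edges on the cycle 1-5-7-6-8-0-1 are not bridges since each lies on that cycle.
But removing 6—3 disconnects 6 from 3; removing 9—8 disconnects 9 from 8; removing 0—2 disconnects 0 from 2; removing 1—4 disconnects 1 from 4 — these are bridges.

0-2, 1-4, 3-6, 8-9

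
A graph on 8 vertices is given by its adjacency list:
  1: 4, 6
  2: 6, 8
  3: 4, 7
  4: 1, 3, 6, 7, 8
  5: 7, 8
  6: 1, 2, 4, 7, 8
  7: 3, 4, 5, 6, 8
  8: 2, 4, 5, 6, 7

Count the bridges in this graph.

The edges on the cycle 6-1-4-6 are not bridges since each lies on that cycle.
Every edge lies on some cycle, so there are no bridges.

0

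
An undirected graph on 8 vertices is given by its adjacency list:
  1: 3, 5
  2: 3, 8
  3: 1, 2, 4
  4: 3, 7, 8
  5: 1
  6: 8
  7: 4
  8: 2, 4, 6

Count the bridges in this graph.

The edges on the cycle 4-3-2-8-4 are not bridges since each lies on that cycle.
But removing 3-1 disconnects 3 from 1; removing 1-5 disconnects 1 from 5; removing 8-6 disconnects 8 from 6; removing 4-7 disconnects 4 from 7 — these are bridges.
That makes 4 bridges.

4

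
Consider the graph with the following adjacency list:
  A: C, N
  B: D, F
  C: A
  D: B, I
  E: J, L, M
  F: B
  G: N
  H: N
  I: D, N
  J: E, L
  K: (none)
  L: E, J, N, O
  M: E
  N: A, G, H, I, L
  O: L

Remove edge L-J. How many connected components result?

L and J are still connected via L-E-J, so the component count stays at 2.

2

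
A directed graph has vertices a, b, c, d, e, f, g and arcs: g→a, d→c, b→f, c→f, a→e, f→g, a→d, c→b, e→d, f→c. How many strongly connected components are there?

1

{a, b, c, d, e, f, g} are all mutually reachable — one SCC of size 7.
That gives 1 strongly connected component.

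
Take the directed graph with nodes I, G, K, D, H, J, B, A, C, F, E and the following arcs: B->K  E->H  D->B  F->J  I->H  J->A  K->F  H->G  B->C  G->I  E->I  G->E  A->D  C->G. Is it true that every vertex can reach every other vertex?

No

There is no directed path from C to A, so the graph is not strongly connected.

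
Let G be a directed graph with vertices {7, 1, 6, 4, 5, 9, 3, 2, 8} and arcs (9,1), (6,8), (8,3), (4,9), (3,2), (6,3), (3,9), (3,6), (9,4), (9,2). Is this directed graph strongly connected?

There is no directed path from 5 to 1, so the graph is not strongly connected.

No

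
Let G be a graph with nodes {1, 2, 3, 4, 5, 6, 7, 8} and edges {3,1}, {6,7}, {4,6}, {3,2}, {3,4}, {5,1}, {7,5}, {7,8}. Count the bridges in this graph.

2

The edges on the cycle 3-4-6-7-5-1-3 are not bridges since each lies on that cycle.
But removing 3–2 disconnects 3 from 2; removing 7–8 disconnects 7 from 8 — these are bridges.
That makes 2 bridges.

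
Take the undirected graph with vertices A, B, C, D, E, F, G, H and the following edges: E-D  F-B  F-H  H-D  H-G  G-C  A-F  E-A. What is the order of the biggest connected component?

Starting from A we can reach A, B, C, D, E, F, G, H. That is one component of size 8.
The largest has 8 vertices.

8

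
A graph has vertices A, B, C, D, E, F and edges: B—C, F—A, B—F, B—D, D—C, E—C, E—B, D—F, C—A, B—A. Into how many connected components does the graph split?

Starting from A we can reach A, B, C, D, E, F. That is one component of size 6.
Total: 1 component.

1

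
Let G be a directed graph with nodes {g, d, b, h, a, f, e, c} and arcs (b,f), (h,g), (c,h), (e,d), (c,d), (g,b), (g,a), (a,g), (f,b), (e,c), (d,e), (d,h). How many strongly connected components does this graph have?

{c, d, e} are all mutually reachable — one SCC of size 3.
{b, f} are all mutually reachable — one SCC of size 2.
{a, g} are all mutually reachable — one SCC of size 2.
{h} is an SCC by itself.
That gives 4 strongly connected components.

4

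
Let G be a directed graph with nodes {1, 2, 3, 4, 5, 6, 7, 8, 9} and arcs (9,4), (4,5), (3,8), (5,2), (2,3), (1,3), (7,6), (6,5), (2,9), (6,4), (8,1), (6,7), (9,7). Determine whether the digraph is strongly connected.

No

There is no directed path from 3 to 7, so the graph is not strongly connected.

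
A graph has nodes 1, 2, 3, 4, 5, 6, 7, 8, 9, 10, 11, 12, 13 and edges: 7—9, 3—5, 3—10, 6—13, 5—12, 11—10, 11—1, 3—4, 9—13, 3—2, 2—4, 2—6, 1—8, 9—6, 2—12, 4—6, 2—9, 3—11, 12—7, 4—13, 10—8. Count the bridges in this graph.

The edges on the cycle 3-11-1-8-10-3 are not bridges since each lies on that cycle.
Every edge lies on some cycle, so there are no bridges.

0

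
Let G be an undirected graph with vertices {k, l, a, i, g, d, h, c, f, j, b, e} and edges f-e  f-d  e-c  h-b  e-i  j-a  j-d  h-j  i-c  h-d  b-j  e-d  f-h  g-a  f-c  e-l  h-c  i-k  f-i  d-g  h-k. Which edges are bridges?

e-l

The edges on the cycle h-b-j-h are not bridges since each lies on that cycle.
But removing l-e disconnects l from e — this is a bridge.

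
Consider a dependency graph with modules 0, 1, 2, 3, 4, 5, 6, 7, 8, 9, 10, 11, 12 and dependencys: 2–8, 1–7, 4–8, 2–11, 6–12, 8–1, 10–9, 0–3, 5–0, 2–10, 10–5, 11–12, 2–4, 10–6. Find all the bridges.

0-3, 0-5, 1-7, 1-8, 10-5, 10-9

The edges on the cycle 2-4-8-2 are not bridges since each lies on that cycle.
But removing 5–0 disconnects 5 from 0; removing 1–8 disconnects 1 from 8; removing 3–0 disconnects 3 from 0; removing 1–7 disconnects 1 from 7 — these are bridges.
In total 6 edges are bridges.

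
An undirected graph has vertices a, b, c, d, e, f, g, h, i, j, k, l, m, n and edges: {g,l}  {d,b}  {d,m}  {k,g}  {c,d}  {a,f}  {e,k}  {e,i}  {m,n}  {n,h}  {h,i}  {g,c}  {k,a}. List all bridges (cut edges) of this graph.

The edges on the cycle e-k-g-c-d-m-n-h-i-e are not bridges since each lies on that cycle.
But removing b—d disconnects b from d; removing a—f disconnects a from f; removing k—a disconnects k from a; removing g—l disconnects g from l — these are bridges.

a-f, a-k, b-d, g-l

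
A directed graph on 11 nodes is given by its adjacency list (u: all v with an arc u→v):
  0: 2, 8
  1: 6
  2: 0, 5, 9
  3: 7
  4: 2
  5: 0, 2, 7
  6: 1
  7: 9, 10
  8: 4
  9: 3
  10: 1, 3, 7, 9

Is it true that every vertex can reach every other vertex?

No

There is no directed path from 10 to 8, so the graph is not strongly connected.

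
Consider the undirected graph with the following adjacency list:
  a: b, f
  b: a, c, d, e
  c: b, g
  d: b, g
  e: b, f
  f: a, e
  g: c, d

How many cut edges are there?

0

The edges on the cycle b-e-f-a-b are not bridges since each lies on that cycle.
Every edge lies on some cycle, so there are no bridges.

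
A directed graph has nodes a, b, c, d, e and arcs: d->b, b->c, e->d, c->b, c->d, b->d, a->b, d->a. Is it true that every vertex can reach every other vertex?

No

There is no directed path from d to e, so the graph is not strongly connected.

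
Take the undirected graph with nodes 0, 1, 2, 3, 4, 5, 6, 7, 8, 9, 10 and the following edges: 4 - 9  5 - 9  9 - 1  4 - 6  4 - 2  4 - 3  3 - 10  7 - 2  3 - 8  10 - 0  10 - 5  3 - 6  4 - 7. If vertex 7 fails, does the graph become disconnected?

No

Deleting 7 leaves 1 component (was 1) (its neighbors 2, 4 remain connected to each other), so 7 is not a cut vertex.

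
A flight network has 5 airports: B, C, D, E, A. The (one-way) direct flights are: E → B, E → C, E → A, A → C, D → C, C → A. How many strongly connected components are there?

4

{A, C} are all mutually reachable — one SCC of size 2.
{E} is an SCC by itself.
{D} is an SCC by itself.
{B} is an SCC by itself.
That gives 4 strongly connected components.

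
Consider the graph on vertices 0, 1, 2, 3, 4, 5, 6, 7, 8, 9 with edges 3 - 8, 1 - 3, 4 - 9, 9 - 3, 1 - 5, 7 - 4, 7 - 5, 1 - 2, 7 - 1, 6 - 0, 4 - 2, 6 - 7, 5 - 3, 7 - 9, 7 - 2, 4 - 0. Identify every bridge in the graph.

3-8

The edges on the cycle 6-7-4-0-6 are not bridges since each lies on that cycle.
But removing 8 - 3 disconnects 8 from 3 — this is a bridge.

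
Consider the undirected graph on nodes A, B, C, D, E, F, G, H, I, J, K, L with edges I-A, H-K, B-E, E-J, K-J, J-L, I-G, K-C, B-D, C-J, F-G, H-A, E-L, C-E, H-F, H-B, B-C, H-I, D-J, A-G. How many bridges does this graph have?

The edges on the cycle B-D-J-L-E-B are not bridges since each lies on that cycle.
Every edge lies on some cycle, so there are no bridges.

0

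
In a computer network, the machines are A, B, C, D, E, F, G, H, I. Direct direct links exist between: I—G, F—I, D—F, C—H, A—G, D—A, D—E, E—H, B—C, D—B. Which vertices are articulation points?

D

Removing D increases the component count from 1 to 2, so D is a cut vertex.
By contrast removing E leaves 1 component; it is not a cut vertex. No other vertex is a cut vertex either.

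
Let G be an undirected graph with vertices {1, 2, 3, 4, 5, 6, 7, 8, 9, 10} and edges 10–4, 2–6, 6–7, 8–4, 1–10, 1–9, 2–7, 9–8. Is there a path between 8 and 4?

From 8 we can reach 1, 4, 8, 9, 10, which includes 4.

Yes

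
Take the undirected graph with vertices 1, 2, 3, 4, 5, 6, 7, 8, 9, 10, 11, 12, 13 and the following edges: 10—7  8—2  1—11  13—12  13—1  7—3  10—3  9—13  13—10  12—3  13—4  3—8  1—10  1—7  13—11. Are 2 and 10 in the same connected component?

From 2 we can reach 1, 2, 3, 4, 7, 8, 9, 10, 11, 12, 13, which includes 10.

Yes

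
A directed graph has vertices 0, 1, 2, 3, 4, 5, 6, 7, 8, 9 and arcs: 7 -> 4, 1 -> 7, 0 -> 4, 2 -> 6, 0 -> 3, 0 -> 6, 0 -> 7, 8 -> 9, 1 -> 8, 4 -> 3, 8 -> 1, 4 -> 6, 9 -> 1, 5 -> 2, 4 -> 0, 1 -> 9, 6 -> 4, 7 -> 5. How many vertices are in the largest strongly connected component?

{0, 2, 4, 5, 6, 7} are all mutually reachable — one SCC of size 6.
{1, 8, 9} are all mutually reachable — one SCC of size 3.
{3} is an SCC by itself.
The largest has 6 vertices.

6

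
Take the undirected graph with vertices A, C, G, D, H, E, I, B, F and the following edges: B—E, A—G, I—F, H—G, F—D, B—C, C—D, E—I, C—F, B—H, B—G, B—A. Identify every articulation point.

Removing B increases the component count from 1 to 2, so B is a cut vertex.
By contrast removing A leaves 1 component; it is not a cut vertex. No other vertex is a cut vertex either.

B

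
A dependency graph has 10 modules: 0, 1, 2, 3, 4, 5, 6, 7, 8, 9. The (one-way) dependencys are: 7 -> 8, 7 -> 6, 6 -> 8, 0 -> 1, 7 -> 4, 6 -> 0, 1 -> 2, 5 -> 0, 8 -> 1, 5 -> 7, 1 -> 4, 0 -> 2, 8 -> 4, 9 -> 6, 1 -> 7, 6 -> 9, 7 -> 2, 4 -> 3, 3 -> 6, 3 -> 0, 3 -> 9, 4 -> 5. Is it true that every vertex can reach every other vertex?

No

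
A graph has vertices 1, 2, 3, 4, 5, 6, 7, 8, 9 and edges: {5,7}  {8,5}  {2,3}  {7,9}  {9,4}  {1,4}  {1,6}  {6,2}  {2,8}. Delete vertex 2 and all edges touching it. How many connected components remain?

With 2 gone, the remaining components are: {3}; {1, 4, 5, 6, 7, 8, 9}.
That is 2 components.

2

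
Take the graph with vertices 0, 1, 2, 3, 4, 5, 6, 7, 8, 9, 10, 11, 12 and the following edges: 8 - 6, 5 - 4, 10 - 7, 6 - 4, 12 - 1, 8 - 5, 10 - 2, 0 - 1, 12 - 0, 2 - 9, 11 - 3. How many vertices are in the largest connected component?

4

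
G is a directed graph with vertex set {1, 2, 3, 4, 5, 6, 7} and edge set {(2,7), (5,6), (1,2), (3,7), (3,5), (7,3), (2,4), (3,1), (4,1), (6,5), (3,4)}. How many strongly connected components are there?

2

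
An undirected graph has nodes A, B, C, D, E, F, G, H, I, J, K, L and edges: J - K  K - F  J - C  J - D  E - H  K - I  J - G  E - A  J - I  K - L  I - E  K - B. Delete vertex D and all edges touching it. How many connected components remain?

1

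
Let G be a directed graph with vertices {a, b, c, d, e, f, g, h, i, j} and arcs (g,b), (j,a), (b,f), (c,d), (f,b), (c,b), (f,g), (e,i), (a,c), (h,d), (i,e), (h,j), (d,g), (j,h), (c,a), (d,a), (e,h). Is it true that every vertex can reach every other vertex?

There is no directed path from g to h, so the graph is not strongly connected.

No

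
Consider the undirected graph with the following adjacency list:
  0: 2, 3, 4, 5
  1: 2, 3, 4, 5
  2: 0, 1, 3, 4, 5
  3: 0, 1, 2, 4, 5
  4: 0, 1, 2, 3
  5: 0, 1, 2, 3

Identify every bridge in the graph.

The edges on the cycle 1-2-4-1 are not bridges since each lies on that cycle.
Every edge lies on some cycle, so there are no bridges.

none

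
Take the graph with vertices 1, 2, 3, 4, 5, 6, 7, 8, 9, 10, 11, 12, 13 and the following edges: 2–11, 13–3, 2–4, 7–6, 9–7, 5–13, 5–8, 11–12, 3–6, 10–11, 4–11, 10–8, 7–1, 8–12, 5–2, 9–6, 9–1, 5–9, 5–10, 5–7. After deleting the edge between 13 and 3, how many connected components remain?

1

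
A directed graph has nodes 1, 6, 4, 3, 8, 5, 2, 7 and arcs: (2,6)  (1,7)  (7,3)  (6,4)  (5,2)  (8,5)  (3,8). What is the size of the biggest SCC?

{6} is an SCC by itself.
{1} is an SCC by itself.
{4} is an SCC by itself.
{2} is an SCC by itself.
{3} is an SCC by itself.
(and 3 more singleton SCCs)
The largest has 1 vertex.

1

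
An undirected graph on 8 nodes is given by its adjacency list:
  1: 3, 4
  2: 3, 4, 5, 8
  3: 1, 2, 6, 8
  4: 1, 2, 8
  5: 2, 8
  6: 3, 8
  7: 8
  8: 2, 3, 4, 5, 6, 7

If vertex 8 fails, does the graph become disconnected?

Yes

Deleting 8 raises the number of components from 1 to 2, so 8 is a cut vertex.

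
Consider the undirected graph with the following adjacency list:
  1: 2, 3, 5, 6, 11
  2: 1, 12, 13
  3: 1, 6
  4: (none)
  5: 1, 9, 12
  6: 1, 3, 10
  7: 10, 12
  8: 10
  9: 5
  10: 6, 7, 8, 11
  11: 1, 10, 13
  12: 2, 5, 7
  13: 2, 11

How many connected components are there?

4 is isolated — a component by itself.
Starting from 1 we can reach 1, 2, 3, 5, 6, 7, 8, 9, 10, 11, 12, 13. That is one component of size 12.
Total: 2 components.

2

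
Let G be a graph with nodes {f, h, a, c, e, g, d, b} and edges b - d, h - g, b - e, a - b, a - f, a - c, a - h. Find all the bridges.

removing h - a disconnects h from a; removing f - a disconnects f from a; removing g - h disconnects g from h; removing a - b disconnects a from b — these are bridges.
In total 7 edges are bridges.

a-b, a-c, a-f, a-h, b-d, b-e, g-h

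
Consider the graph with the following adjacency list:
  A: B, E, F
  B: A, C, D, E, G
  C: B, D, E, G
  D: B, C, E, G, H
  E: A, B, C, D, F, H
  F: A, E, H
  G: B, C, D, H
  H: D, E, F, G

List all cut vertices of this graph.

none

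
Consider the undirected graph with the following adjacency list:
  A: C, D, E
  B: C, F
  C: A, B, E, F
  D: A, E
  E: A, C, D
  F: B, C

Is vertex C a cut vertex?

Yes

Deleting C raises the number of components from 1 to 2, so C is a cut vertex.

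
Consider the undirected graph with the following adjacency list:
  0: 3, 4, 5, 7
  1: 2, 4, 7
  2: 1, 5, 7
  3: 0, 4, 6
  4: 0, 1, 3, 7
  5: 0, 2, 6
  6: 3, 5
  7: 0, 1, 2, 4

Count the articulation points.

0

Removing 6, for instance, still leaves 1 component. No single vertex removal increases the component count — the graph has no articulation points.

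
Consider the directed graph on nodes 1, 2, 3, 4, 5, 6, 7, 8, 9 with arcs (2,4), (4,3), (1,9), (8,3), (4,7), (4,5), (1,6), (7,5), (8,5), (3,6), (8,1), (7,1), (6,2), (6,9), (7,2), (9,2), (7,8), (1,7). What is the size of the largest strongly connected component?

{1, 2, 3, 4, 6, 7, 8, 9} are all mutually reachable — one SCC of size 8.
{5} is an SCC by itself.
The largest has 8 vertices.

8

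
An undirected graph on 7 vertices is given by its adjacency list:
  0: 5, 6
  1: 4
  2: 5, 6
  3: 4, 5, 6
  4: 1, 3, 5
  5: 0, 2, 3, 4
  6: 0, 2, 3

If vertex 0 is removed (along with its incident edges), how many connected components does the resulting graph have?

1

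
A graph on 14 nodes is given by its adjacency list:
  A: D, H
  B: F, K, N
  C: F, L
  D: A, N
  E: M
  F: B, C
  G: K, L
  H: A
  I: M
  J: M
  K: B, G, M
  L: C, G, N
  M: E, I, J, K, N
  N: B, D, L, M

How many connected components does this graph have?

Starting from A we can reach A, B, C, D, E, F, G, H, I, J, K, L, M, N. That is one component of size 14.
Total: 1 component.

1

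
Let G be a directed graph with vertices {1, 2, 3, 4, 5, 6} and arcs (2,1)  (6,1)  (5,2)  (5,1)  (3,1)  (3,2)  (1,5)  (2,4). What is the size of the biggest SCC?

3

{1, 2, 5} are all mutually reachable — one SCC of size 3.
{3} is an SCC by itself.
{6} is an SCC by itself.
{4} is an SCC by itself.
The largest has 3 vertices.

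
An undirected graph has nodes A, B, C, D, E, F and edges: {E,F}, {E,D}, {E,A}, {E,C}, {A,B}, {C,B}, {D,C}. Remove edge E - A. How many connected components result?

1

E and A are still connected via E-C-B-A, so the component count stays at 1.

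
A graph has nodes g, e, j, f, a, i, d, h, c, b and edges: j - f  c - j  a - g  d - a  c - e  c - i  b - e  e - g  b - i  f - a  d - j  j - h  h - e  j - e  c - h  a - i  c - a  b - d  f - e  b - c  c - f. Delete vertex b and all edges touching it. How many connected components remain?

1

With b gone, the remaining components are: {a, c, d, e, f, g, h, i, j}.
That is 1 component.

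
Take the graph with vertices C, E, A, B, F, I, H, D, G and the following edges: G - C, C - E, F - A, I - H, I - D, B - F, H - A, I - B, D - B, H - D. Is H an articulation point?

Deleting H leaves 2 components (was 2), so H is not a cut vertex.

No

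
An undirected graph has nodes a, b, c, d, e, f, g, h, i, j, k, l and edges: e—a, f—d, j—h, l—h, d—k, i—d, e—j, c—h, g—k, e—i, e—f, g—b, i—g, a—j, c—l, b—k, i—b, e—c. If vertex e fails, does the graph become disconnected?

Yes

Deleting e raises the number of components from 1 to 2, so e is a cut vertex.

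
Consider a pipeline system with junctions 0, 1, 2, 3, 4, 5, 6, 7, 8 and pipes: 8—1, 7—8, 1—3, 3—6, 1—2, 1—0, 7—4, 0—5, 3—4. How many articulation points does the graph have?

Removing 0 increases the component count from 1 to 2, so 0 is a cut vertex.
Removing 1 increases the component count from 1 to 3, so 1 is a cut vertex.
Removing 3 increases the component count from 1 to 2, so 3 is a cut vertex.
By contrast removing 7 leaves 1 component; it is not a cut vertex. No other vertex is a cut vertex either.

3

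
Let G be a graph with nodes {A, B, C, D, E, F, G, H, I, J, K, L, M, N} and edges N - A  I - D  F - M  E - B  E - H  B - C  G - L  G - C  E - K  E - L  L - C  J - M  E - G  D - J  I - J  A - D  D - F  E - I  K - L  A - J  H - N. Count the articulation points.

1

Removing E increases the component count from 1 to 2, so E is a cut vertex.
By contrast removing B leaves 1 component; it is not a cut vertex. No other vertex is a cut vertex either.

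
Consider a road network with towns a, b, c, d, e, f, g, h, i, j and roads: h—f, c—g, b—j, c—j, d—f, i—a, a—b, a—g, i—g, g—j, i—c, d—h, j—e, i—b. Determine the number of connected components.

Starting from d we can reach d, f, h. That is one component of size 3.
Starting from a we can reach a, b, c, e, g, i, j. That is one component of size 7.
Total: 2 components.

2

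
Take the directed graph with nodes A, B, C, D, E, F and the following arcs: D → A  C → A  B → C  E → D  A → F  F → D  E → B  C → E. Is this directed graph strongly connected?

No

There is no directed path from A to B, so the graph is not strongly connected.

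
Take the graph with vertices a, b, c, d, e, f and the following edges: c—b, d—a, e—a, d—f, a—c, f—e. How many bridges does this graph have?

The edges on the cycle d-f-e-a-d are not bridges since each lies on that cycle.
But removing a—c disconnects a from c; removing c—b disconnects c from b — these are bridges.
That makes 2 bridges.

2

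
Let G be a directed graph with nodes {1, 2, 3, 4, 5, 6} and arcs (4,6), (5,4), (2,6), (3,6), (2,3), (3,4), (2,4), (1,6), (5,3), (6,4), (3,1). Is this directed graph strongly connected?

No

There is no directed path from 2 to 5, so the graph is not strongly connected.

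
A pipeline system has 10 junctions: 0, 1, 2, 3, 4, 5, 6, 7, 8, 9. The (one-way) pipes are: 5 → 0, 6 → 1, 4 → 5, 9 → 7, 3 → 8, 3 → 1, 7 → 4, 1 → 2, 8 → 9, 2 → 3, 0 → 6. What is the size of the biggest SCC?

{0, 1, 2, 3, 4, 5, 6, 7, 8, 9} are all mutually reachable — one SCC of size 10.
The largest has 10 vertices.

10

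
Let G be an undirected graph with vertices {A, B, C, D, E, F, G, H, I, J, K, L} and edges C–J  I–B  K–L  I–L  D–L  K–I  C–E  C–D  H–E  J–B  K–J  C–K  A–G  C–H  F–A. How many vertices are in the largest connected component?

9

Starting from A we can reach A, F, G. That is one component of size 3.
Starting from B we can reach B, C, D, E, H, I, J, K, L. That is one component of size 9.
The largest has 9 vertices.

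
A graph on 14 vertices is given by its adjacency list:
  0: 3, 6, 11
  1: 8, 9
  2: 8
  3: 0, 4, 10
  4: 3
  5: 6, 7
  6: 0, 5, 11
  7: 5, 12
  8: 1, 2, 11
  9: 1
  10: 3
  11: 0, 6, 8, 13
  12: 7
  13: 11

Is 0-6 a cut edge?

After removing 0-6, the path 0-11-6 still connects them, so the edge is not a bridge.

No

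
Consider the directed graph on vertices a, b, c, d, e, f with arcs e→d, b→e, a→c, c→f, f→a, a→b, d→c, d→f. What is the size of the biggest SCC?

{a, b, c, d, e, f} are all mutually reachable — one SCC of size 6.
The largest has 6 vertices.

6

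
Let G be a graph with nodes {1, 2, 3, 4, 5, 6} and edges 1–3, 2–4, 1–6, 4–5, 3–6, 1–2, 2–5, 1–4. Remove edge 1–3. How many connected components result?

1 and 3 are still connected via 1-6-3, so the component count stays at 1.

1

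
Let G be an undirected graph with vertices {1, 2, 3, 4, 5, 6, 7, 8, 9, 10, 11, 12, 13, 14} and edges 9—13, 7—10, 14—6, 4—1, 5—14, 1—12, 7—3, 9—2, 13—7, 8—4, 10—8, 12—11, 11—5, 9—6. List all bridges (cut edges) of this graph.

2-9, 3-7

The edges on the cycle 9-13-7-10-8-4-1-12-11-5-14-6-9 are not bridges since each lies on that cycle.
But removing 7—3 disconnects 7 from 3; removing 9—2 disconnects 9 from 2 — these are bridges.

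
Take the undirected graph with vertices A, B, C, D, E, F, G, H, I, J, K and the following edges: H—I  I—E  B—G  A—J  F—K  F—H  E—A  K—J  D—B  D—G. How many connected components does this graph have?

3

C is isolated — a component by itself.
Starting from B we can reach B, D, G. That is one component of size 3.
Starting from A we can reach A, E, F, H, I, J, K. That is one component of size 7.
Total: 3 components.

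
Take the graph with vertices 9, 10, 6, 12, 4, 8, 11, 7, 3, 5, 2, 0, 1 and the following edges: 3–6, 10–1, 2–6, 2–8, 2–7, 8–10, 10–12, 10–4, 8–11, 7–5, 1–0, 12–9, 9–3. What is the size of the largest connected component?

13

Starting from 0 we can reach 0, 1, 2, 3, 4, 5, 6, 7, 8, 9, 10, 11, 12. That is one component of size 13.
The largest has 13 vertices.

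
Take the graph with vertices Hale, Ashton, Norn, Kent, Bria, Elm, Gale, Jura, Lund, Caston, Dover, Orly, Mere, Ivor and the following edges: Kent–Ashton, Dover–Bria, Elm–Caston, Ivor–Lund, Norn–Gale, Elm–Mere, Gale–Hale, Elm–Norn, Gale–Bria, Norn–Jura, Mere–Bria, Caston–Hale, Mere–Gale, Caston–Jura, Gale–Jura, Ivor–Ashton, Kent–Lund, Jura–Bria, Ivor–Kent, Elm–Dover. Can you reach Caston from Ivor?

No

The component containing Ivor is {Ivor, Kent, Lund, Ashton}, and Caston is not in it.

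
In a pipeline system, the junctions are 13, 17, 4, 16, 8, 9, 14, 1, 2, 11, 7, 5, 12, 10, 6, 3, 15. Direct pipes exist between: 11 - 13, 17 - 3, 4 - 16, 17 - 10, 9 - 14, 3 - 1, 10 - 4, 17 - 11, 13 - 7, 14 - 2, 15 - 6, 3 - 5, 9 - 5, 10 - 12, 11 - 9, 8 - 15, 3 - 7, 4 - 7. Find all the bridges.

1-3, 10-12, 14-2, 14-9, 15-6, 15-8, 16-4

The edges on the cycle 17-11-13-7-3-17 are not bridges since each lies on that cycle.
But removing 9 - 14 disconnects 9 from 14; removing 1 - 3 disconnects 1 from 3; removing 6 - 15 disconnects 6 from 15; removing 2 - 14 disconnects 2 from 14 — these are bridges.
In total 7 edges are bridges.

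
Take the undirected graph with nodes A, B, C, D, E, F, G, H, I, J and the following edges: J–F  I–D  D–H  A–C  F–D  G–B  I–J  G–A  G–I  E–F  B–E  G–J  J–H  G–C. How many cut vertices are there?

1

Removing G increases the component count from 1 to 2, so G is a cut vertex.
By contrast removing J leaves 1 component; it is not a cut vertex. No other vertex is a cut vertex either.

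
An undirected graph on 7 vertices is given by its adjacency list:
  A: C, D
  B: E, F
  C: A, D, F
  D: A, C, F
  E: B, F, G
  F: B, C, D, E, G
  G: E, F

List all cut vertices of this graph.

F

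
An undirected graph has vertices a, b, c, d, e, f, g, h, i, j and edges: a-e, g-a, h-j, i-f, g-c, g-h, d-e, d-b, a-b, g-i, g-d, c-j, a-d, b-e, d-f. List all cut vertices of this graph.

g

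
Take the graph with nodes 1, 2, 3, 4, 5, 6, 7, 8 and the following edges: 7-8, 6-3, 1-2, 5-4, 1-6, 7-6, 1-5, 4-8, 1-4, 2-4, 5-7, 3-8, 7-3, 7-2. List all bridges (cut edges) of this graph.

none

The edges on the cycle 1-5-7-2-1 are not bridges since each lies on that cycle.
Every edge lies on some cycle, so there are no bridges.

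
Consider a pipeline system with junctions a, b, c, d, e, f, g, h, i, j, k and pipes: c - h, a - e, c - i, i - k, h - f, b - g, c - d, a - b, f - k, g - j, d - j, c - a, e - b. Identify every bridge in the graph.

The edges on the cycle c-h-f-k-i-c are not bridges since each lies on that cycle.
Every edge lies on some cycle, so there are no bridges.

none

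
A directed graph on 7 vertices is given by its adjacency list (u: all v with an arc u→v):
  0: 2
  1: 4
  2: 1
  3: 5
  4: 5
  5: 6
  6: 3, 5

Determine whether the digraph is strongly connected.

No

There is no directed path from 3 to 1, so the graph is not strongly connected.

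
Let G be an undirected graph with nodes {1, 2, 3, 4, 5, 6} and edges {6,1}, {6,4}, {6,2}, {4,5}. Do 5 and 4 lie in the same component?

Yes

From 5 we can reach 1, 2, 4, 5, 6, which includes 4.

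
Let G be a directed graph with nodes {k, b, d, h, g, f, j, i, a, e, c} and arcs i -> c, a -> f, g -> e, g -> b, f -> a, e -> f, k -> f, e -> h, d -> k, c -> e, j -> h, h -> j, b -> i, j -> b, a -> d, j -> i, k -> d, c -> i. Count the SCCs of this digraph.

3

{b, c, e, h, i, j} are all mutually reachable — one SCC of size 6.
{a, d, f, k} are all mutually reachable — one SCC of size 4.
{g} is an SCC by itself.
That gives 3 strongly connected components.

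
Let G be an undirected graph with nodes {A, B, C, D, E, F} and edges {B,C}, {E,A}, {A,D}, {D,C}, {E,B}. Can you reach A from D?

From D we can reach A, B, C, D, E, which includes A.

Yes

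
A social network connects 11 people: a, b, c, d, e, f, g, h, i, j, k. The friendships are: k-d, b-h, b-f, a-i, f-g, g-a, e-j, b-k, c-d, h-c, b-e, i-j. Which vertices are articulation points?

b

Removing b increases the component count from 1 to 2, so b is a cut vertex.
By contrast removing f leaves 1 component; it is not a cut vertex. No other vertex is a cut vertex either.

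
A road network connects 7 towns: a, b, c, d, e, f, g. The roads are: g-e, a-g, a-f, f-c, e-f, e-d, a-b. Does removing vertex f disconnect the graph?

Yes

Deleting f raises the number of components from 1 to 2, so f is a cut vertex.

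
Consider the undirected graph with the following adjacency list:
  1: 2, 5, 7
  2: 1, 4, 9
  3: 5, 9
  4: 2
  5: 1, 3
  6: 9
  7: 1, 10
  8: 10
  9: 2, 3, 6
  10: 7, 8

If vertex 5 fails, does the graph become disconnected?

Deleting 5 leaves 1 component (was 1) (its neighbors 1, 3 remain connected to each other), so 5 is not a cut vertex.

No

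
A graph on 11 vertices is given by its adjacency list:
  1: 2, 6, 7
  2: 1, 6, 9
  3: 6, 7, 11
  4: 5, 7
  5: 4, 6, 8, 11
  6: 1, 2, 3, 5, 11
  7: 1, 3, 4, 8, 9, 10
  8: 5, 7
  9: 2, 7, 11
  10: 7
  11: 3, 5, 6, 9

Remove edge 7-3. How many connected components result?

7 and 3 are still connected via 7-9-11-3, so the component count stays at 1.

1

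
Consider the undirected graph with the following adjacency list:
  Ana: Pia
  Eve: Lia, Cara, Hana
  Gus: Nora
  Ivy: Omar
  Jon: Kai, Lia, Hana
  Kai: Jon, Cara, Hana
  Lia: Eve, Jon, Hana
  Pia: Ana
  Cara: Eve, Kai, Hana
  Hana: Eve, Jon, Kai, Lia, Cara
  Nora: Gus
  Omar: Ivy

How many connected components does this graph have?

Starting from Ana we can reach Ana, Pia. That is one component of size 2.
Starting from Ivy we can reach Ivy, Omar. That is one component of size 2.
Starting from Gus we can reach Gus, Nora. That is one component of size 2.
Starting from Eve we can reach Eve, Jon, Kai, Lia, Cara, Hana. That is one component of size 6.
Total: 4 components.

4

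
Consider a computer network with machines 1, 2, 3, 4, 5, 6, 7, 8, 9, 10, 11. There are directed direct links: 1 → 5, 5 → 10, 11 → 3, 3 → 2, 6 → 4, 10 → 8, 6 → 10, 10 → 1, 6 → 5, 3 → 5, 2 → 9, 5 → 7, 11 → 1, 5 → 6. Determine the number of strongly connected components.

8

{1, 5, 6, 10} are all mutually reachable — one SCC of size 4.
{9} is an SCC by itself.
{8} is an SCC by itself.
{7} is an SCC by itself.
{4} is an SCC by itself.
(and 3 more singleton SCCs)
That gives 8 strongly connected components.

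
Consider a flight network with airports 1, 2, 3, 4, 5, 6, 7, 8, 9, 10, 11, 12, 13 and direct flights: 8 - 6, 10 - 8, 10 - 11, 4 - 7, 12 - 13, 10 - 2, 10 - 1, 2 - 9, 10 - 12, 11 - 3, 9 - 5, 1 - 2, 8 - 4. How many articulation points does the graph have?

7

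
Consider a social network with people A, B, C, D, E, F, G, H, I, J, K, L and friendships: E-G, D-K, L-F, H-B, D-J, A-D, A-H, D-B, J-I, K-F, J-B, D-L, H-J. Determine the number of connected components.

C is isolated — a component by itself.
Starting from E we can reach E, G. That is one component of size 2.
Starting from A we can reach A, B, D, F, H, I, J, K, L. That is one component of size 9.
Total: 3 components.

3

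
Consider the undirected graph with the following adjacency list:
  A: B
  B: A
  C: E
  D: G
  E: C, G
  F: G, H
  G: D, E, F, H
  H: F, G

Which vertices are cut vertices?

Removing E increases the component count from 2 to 3, so E is a cut vertex.
Removing G increases the component count from 2 to 4, so G is a cut vertex.
By contrast removing H leaves 2 components; it is not a cut vertex. No other vertex is a cut vertex either.

E, G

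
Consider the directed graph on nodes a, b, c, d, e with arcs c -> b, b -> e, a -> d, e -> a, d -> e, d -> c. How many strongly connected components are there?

1

{a, b, c, d, e} are all mutually reachable — one SCC of size 5.
That gives 1 strongly connected component.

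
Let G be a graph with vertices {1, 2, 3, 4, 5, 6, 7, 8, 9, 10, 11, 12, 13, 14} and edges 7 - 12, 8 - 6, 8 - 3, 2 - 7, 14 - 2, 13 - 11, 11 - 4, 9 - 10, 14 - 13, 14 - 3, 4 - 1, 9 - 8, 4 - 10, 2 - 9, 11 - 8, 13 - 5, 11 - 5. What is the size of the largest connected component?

14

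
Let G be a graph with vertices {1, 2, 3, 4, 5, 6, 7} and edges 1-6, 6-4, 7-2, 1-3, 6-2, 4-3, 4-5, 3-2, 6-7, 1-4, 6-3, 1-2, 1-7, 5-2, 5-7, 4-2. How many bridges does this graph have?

0

The edges on the cycle 1-6-7-2-1 are not bridges since each lies on that cycle.
Every edge lies on some cycle, so there are no bridges.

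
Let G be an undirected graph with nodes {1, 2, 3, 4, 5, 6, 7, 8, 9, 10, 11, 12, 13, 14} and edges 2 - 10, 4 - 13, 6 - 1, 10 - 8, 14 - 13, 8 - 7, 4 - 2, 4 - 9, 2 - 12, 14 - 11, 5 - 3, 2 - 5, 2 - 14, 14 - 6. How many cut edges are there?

The edges on the cycle 4-2-14-13-4 are not bridges since each lies on that cycle.
But removing 11 - 14 disconnects 11 from 14; removing 2 - 12 disconnects 2 from 12; removing 2 - 10 disconnects 2 from 10; removing 10 - 8 disconnects 10 from 8 — these are bridges.
In total 10 edges are bridges.

10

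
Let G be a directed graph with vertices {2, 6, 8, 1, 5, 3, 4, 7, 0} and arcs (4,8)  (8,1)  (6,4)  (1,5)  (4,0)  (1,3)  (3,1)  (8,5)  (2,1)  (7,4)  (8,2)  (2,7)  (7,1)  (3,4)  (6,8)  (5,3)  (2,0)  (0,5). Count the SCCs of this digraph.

{0, 1, 2, 3, 4, 5, 7, 8} are all mutually reachable — one SCC of size 8.
{6} is an SCC by itself.
That gives 2 strongly connected components.

2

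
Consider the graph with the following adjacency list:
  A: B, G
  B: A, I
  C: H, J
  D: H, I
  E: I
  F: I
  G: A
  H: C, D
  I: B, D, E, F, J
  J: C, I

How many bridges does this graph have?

5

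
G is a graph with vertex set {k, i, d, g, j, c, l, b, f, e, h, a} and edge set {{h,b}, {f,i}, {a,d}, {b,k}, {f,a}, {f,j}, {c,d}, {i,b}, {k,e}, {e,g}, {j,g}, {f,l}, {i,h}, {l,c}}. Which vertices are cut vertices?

Removing f increases the component count from 1 to 2, so f is a cut vertex.
By contrast removing l leaves 1 component; it is not a cut vertex. No other vertex is a cut vertex either.

f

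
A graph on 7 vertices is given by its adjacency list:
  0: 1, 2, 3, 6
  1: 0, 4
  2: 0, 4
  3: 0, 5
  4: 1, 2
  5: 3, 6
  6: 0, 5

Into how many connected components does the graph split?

Starting from 0 we can reach 0, 1, 2, 3, 4, 5, 6. That is one component of size 7.
Total: 1 component.

1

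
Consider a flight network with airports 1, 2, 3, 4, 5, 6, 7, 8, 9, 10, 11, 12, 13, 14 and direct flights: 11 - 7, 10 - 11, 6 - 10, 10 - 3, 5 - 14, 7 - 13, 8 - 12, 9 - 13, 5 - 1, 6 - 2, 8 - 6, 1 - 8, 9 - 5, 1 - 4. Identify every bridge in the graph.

1-4, 10-3, 12-8, 14-5, 2-6

The edges on the cycle 9-5-1-8-6-10-11-7-13-9 are not bridges since each lies on that cycle.
But removing 3 - 10 disconnects 3 from 10; removing 12 - 8 disconnects 12 from 8; removing 4 - 1 disconnects 4 from 1; removing 2 - 6 disconnects 2 from 6 — these are bridges.
In total 5 edges are bridges.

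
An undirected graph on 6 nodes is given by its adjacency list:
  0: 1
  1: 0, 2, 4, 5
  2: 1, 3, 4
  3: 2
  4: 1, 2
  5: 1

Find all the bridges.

0-1, 1-5, 2-3

The edges on the cycle 2-1-4-2 are not bridges since each lies on that cycle.
But removing 1-0 disconnects 1 from 0; removing 3-2 disconnects 3 from 2; removing 5-1 disconnects 5 from 1 — these are bridges.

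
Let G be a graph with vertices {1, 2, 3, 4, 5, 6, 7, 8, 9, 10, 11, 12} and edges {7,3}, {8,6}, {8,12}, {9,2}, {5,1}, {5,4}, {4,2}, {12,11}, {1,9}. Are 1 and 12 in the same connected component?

The component containing 1 is {1, 2, 4, 5, 9}, and 12 is not in it.

No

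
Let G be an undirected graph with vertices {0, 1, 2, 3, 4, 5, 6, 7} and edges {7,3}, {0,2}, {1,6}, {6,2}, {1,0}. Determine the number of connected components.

4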